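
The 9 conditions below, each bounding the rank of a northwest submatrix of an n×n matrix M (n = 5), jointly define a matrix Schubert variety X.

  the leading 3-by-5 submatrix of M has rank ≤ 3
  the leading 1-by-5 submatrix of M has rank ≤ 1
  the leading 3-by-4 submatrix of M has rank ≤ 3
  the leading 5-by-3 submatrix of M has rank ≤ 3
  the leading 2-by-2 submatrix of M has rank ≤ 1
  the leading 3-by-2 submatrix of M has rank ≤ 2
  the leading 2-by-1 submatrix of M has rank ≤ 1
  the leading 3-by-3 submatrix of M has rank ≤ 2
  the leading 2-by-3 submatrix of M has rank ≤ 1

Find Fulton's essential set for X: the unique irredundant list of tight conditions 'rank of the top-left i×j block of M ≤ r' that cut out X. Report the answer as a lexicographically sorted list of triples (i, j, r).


Propagating the 9 rank bounds to every northwest block:

  1 | 1 | 1 | 1 | 1
  1 | 1 | 1 | 2 | 2
  1 | 2 | 2 | 3 | 3
  1 | 2 | 3 | 4 | 4
  1 | 2 | 3 | 4 | 5

so w = (1, 4, 2, 3, 5).

D(w) has 2 cells with 1 SE-corner; essential set:

[(2, 3, 1)]


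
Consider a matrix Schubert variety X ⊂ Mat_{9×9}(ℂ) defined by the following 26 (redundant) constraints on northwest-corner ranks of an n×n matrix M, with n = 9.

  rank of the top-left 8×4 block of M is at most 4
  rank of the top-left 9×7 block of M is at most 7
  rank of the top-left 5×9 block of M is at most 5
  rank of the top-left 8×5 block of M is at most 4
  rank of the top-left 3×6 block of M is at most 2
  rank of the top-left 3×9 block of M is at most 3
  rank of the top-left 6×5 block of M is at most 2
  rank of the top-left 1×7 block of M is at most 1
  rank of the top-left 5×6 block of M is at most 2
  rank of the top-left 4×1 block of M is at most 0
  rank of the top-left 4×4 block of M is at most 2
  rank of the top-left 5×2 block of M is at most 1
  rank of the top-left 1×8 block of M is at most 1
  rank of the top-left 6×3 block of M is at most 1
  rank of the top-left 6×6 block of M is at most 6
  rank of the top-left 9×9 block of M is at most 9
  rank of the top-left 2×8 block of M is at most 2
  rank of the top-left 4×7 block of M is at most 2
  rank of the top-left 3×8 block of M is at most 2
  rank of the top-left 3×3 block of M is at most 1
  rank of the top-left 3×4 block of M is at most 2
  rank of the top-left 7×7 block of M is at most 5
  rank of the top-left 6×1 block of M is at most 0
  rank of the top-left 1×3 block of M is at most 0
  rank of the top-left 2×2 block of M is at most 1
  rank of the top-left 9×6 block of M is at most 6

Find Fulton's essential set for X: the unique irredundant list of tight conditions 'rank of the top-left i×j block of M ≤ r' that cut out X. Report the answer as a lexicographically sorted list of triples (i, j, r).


Reconstructing r_w from the 26 given conditions:

  row 1: 0 | 0 | 0 | 1 | 1 | 1 | 1 | 1 | 1
  row 2: 0 | 1 | 1 | 2 | 2 | 2 | 2 | 2 | 2
  row 3: 0 | 1 | 1 | 2 | 2 | 2 | 2 | 2 | 3
  row 4: 0 | 1 | 1 | 2 | 2 | 2 | 2 | 3 | 4
  row 5: 0 | 1 | 1 | 2 | 2 | 2 | 3 | 4 | 5
  row 6: 0 | 1 | 1 | 2 | 2 | 3 | 4 | 5 | 6
  row 7: 1 | 2 | 2 | 3 | 3 | 4 | 5 | 6 | 7
  row 8: 1 | 2 | 3 | 4 | 4 | 5 | 6 | 7 | 8
  row 9: 1 | 2 | 3 | 4 | 5 | 6 | 7 | 8 | 9

hence w(1..9) = (4, 2, 9, 8, 7, 6, 1, 3, 5).

|D(w)|=22, |Ess(w)|=7:

[(1, 3, 0), (3, 8, 2), (4, 7, 2), (5, 6, 2), (6, 1, 0), (6, 3, 1), (6, 5, 2)]


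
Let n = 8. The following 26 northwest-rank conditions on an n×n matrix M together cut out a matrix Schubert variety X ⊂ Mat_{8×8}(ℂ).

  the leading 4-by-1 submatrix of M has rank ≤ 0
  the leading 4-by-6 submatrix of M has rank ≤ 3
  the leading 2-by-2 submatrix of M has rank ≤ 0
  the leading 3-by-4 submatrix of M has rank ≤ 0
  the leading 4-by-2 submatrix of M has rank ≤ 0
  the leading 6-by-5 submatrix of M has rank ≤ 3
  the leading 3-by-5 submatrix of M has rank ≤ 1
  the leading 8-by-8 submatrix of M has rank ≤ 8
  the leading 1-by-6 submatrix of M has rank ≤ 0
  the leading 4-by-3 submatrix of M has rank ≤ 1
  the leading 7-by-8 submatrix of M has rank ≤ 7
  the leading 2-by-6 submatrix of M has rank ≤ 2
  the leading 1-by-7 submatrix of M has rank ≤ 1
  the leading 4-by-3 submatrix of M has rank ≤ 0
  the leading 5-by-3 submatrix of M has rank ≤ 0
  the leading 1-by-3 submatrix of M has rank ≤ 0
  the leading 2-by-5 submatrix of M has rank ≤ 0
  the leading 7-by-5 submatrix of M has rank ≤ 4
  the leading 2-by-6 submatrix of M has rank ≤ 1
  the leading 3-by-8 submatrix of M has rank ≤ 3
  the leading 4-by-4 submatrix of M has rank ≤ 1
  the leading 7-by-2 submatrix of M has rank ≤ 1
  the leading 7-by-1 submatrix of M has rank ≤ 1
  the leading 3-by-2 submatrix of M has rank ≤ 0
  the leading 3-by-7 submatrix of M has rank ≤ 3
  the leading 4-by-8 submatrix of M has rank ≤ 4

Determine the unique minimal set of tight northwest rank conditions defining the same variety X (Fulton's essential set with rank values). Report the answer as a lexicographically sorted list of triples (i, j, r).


Recovering R(i,j) via the rank-extension bound from the 26 conditions:

  R[1]: 0, 0, 0, 0, 0, 0, 1, 1
  R[2]: 0, 0, 0, 0, 0, 1, 2, 2
  R[3]: 0, 0, 0, 0, 1, 2, 3, 3
  R[4]: 0, 0, 0, 1, 2, 3, 4, 4
  R[5]: 0, 0, 0, 1, 2, 3, 4, 5
  R[6]: 1, 1, 1, 2, 3, 4, 5, 6
  R[7]: 1, 1, 2, 3, 4, 5, 6, 7
  R[8]: 1, 2, 3, 4, 5, 6, 7, 8

hence w(1..8) = (7, 6, 5, 4, 8, 1, 3, 2).

|D(w)|=22, |Ess(w)|=5:

[(1, 6, 0), (2, 5, 0), (3, 4, 0), (5, 3, 0), (7, 2, 1)]


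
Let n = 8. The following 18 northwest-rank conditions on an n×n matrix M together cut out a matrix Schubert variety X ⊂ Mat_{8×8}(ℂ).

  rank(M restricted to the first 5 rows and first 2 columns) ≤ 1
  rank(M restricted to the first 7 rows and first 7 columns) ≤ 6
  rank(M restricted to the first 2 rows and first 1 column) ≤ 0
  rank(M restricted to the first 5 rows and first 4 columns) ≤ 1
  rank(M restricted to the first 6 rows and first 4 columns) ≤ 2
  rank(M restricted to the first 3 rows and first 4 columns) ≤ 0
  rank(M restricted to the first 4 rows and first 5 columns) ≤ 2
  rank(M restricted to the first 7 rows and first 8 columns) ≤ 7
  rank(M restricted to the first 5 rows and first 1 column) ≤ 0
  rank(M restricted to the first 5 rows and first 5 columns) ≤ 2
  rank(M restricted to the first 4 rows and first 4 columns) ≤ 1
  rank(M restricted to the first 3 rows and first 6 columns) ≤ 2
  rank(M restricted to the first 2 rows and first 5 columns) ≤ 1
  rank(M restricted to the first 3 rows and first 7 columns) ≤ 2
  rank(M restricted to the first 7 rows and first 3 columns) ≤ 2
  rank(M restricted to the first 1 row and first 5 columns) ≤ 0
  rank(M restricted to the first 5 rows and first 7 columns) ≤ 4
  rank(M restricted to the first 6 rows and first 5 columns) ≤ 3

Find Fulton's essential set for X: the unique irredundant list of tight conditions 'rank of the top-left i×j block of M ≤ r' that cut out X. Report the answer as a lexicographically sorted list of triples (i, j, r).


The tightest implied rank at each (i,j), from the 18 conditions:

  R[1]: 0 0 0 0 0 1 1 1
  R[2]: 0 0 0 0 1 2 2 2
  R[3]: 0 0 0 0 1 2 2 3
  R[4]: 0 1 1 1 2 3 3 4
  R[5]: 0 1 1 1 2 3 4 5
  R[6]: 1 2 2 2 3 4 5 6
  R[7]: 1 2 2 3 4 5 6 7
  R[8]: 1 2 3 4 5 6 7 8

the unique w with this rank table is (6, 5, 8, 2, 7, 1, 4, 3).

6 SE-corners of the 19-cell Rothe diagram give Ess(w):

[(1, 5, 0), (3, 4, 0), (3, 7, 2), (5, 1, 0), (5, 4, 1), (7, 3, 2)]


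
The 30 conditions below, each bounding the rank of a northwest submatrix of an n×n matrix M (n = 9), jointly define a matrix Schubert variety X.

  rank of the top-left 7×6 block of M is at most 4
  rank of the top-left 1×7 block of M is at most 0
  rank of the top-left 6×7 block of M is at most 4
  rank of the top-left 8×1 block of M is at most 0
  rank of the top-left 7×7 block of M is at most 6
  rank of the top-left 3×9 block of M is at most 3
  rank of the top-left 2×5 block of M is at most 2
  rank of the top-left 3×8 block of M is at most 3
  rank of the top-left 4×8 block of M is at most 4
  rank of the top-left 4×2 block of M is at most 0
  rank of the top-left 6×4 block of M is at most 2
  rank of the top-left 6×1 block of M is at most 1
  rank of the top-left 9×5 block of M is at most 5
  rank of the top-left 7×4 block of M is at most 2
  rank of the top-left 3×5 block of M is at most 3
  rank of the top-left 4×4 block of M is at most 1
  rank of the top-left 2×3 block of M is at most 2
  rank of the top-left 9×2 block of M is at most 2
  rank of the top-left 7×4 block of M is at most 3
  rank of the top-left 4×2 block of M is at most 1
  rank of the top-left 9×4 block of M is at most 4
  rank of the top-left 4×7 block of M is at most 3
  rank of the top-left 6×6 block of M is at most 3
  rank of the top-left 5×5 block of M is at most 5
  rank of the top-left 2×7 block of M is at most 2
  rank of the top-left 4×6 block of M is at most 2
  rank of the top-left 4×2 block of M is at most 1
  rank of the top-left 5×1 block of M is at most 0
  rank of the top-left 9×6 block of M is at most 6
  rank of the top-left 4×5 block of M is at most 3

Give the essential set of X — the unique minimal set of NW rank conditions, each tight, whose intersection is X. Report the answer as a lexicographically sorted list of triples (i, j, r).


Computing R[i][j] = min implied NW-rank bound (n=9, 30 conditions):

  row 1: 0 | 0 | 0 | 0 | 0 | 0 | 0 | 1 | 1
  row 2: 0 | 0 | 1 | 1 | 1 | 1 | 1 | 2 | 2
  row 3: 0 | 0 | 1 | 1 | 2 | 2 | 2 | 3 | 3
  row 4: 0 | 0 | 1 | 1 | 2 | 2 | 3 | 4 | 4
  row 5: 0 | 1 | 2 | 2 | 3 | 3 | 4 | 5 | 5
  row 6: 0 | 1 | 2 | 2 | 3 | 3 | 4 | 5 | 6
  row 7: 0 | 1 | 2 | 2 | 3 | 4 | 5 | 6 | 7
  row 8: 0 | 1 | 2 | 3 | 4 | 5 | 6 | 7 | 8
  row 9: 1 | 2 | 3 | 4 | 5 | 6 | 7 | 8 | 9

reading off 1-entries of Δ²R: w = (8, 3, 5, 7, 2, 9, 6, 4, 1).

ℓ(w)=23; the 7 essential cells (i,j,r):

[(1, 7, 0), (4, 2, 0), (4, 4, 1), (4, 6, 2), (6, 6, 3), (7, 4, 2), (8, 1, 0)]


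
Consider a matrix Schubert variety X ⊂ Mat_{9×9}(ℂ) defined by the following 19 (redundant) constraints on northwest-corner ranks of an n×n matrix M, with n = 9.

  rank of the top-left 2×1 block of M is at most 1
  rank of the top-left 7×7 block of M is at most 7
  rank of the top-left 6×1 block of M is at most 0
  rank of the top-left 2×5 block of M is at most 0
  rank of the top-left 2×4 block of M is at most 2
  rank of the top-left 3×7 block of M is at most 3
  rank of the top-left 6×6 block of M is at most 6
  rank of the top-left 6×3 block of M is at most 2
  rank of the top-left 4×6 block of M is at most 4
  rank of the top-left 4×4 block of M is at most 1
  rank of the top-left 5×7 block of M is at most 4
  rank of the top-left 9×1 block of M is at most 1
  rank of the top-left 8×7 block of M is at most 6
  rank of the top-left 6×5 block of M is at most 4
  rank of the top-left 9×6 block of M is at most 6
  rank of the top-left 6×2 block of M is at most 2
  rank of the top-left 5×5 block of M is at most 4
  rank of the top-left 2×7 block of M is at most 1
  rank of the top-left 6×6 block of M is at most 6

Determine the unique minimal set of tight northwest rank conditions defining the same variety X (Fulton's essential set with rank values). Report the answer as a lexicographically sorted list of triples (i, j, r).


Computing R[i][j] = min implied NW-rank bound (n=9, 19 conditions):

  row 1: 0 0 0 0 0 1 1 1 1
  row 2: 0 0 0 0 0 1 1 2 2
  row 3: 0 1 1 1 1 2 2 3 3
  row 4: 0 1 1 1 2 3 3 4 4
  row 5: 0 1 2 2 3 4 4 5 5
  row 6: 0 1 2 3 4 5 5 6 6
  row 7: 1 2 3 4 5 6 6 7 7
  row 8: 1 2 3 4 5 6 6 7 8
  row 9: 1 2 3 4 5 6 7 8 9

so w = (6, 8, 2, 5, 3, 4, 1, 9, 7).

|D(w)|=18, |Ess(w)|=5:

[(2, 5, 0), (2, 7, 1), (4, 4, 1), (6, 1, 0), (8, 7, 6)]


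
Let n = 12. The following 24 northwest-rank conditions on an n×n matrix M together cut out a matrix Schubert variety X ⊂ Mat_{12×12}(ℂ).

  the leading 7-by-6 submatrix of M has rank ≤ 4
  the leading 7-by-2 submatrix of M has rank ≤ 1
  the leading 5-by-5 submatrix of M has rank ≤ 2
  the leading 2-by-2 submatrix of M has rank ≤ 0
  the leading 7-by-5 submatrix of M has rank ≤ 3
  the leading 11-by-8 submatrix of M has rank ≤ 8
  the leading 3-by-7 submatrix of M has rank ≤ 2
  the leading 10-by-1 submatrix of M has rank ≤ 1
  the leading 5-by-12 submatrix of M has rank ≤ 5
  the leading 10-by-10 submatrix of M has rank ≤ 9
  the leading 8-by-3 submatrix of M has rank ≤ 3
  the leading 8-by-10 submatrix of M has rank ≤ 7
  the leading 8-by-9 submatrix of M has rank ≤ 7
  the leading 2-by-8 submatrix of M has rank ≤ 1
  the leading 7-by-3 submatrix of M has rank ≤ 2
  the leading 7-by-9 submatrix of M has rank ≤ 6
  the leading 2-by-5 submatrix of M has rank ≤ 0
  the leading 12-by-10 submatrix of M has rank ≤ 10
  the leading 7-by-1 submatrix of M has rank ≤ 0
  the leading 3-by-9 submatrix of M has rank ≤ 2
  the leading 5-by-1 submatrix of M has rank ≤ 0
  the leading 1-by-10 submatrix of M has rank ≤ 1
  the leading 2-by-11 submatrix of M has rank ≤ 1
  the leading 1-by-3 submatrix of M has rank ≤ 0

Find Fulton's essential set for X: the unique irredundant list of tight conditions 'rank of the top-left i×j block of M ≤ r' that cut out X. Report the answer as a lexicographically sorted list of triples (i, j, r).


The tightest implied rank at each (i,j), from the 24 conditions:

  i=1: 0 | 0 | 0 | 0 | 0 | 1 | 1 | 1 | 1 | 1 | 1 | 1
  i=2: 0 | 0 | 0 | 0 | 0 | 1 | 1 | 1 | 1 | 1 | 1 | 2
  i=3: 0 | 1 | 1 | 1 | 1 | 2 | 2 | 2 | 2 | 2 | 2 | 3
  i=4: 0 | 1 | 2 | 2 | 2 | 3 | 3 | 3 | 3 | 3 | 3 | 4
  i=5: 0 | 1 | 2 | 2 | 2 | 3 | 4 | 4 | 4 | 4 | 4 | 5
  i=6: 0 | 1 | 2 | 3 | 3 | 4 | 5 | 5 | 5 | 5 | 5 | 6
  i=7: 0 | 1 | 2 | 3 | 3 | 4 | 5 | 6 | 6 | 6 | 6 | 7
  i=8: 1 | 2 | 3 | 4 | 4 | 5 | 6 | 7 | 7 | 7 | 7 | 8
  i=9: 1 | 2 | 3 | 4 | 5 | 6 | 7 | 8 | 8 | 8 | 8 | 9
  i=10: 1 | 2 | 3 | 4 | 5 | 6 | 7 | 8 | 9 | 9 | 9 | 10
  i=11: 1 | 2 | 3 | 4 | 5 | 6 | 7 | 8 | 9 | 10 | 10 | 11
  i=12: 1 | 2 | 3 | 4 | 5 | 6 | 7 | 8 | 9 | 10 | 11 | 12

reading off 1-entries of Δ²R: w = (6, 12, 2, 3, 7, 4, 8, 1, 5, 9, 10, 11).

Fulton essential set (5 of the 23 Rothe cells):

[(2, 5, 0), (2, 11, 1), (5, 5, 2), (7, 1, 0), (7, 5, 3)]


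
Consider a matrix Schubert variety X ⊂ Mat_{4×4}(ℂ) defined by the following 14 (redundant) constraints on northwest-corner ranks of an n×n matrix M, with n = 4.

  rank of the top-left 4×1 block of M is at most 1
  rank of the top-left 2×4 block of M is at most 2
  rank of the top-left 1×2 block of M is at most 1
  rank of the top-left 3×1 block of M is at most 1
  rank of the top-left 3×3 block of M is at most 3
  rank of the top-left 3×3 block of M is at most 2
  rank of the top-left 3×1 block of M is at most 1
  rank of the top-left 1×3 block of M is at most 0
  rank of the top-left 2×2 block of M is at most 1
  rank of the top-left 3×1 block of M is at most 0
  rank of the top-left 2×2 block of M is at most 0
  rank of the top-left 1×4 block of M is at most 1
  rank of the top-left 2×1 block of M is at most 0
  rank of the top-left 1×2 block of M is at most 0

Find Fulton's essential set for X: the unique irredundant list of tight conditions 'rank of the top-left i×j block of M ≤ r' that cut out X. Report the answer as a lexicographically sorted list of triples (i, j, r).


Rank table r_w(4×4) implied by the 14 constraints:

  R[1]: 0 0 0 1
  R[2]: 0 0 1 2
  R[3]: 0 1 2 3
  R[4]: 1 2 3 4

the unique w with this rank table is (4, 3, 2, 1).

|D(w)|=6, |Ess(w)|=3:

[(1, 3, 0), (2, 2, 0), (3, 1, 0)]


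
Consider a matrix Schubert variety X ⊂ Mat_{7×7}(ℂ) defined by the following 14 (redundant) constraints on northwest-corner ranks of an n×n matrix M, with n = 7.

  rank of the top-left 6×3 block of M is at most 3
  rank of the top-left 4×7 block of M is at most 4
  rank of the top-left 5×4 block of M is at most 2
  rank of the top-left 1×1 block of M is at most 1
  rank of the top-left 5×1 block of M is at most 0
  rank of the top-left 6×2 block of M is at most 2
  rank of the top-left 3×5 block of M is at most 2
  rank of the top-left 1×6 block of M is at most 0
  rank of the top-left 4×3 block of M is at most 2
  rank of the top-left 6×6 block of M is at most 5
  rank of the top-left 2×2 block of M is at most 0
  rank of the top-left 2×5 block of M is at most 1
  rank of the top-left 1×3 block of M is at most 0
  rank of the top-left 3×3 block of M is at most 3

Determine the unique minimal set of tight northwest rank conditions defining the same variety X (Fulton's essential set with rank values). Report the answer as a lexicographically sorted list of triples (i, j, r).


Reconstructing r_w from the 14 given conditions:

  row 1: 0 | 0 | 0 | 0 | 0 | 0 | 1
  row 2: 0 | 0 | 1 | 1 | 1 | 1 | 2
  row 3: 0 | 1 | 2 | 2 | 2 | 2 | 3
  row 4: 0 | 1 | 2 | 2 | 3 | 3 | 4
  row 5: 0 | 1 | 2 | 2 | 3 | 4 | 5
  row 6: 1 | 2 | 3 | 3 | 4 | 5 | 6
  row 7: 1 | 2 | 3 | 4 | 5 | 6 | 7

so w = (7, 3, 2, 5, 6, 1, 4).

D(w) has 13 cells with 4 SE-corners; essential set:

[(1, 6, 0), (2, 2, 0), (5, 1, 0), (5, 4, 2)]


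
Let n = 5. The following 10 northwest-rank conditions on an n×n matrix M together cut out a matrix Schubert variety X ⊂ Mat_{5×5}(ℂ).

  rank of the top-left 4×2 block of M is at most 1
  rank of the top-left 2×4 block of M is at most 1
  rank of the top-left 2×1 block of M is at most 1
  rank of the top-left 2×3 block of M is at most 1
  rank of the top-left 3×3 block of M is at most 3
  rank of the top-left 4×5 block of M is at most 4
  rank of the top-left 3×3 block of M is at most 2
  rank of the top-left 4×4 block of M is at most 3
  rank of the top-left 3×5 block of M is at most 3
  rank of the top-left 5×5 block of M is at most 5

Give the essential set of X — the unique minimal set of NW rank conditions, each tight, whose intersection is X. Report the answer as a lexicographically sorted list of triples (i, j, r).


Computing R[i][j] = min implied NW-rank bound (n=5, 10 conditions):

  1  1  1  1  1
  1  1  1  1  2
  1  1  2  2  3
  1  1  2  3  4
  1  2  3  4  5

hence w(1..5) = (1, 5, 3, 4, 2).

Fulton essential set (2 of the 5 Rothe cells):

[(2, 4, 1), (4, 2, 1)]


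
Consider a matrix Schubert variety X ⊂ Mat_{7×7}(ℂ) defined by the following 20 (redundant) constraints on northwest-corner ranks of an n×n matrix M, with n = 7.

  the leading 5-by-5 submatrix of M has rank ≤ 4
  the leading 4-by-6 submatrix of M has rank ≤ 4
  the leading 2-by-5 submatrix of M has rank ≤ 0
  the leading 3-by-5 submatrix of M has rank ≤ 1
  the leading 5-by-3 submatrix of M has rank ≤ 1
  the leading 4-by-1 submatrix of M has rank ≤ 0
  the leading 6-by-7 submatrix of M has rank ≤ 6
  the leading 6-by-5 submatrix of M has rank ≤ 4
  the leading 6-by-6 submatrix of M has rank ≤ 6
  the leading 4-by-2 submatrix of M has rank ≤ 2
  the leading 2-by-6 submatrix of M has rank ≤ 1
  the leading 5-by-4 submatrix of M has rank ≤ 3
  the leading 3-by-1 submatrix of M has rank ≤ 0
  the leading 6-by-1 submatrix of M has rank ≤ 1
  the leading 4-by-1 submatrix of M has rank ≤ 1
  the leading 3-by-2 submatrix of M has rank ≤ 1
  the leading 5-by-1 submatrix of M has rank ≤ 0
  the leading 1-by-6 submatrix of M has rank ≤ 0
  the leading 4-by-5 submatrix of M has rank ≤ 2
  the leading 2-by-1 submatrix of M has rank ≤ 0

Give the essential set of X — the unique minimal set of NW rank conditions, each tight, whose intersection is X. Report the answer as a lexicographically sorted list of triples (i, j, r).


Reconstructing r_w from the 20 given conditions:

  i=1: 0 | 0 | 0 | 0 | 0 | 0 | 1
  i=2: 0 | 0 | 0 | 0 | 0 | 1 | 2
  i=3: 0 | 1 | 1 | 1 | 1 | 2 | 3
  i=4: 0 | 1 | 1 | 2 | 2 | 3 | 4
  i=5: 0 | 1 | 1 | 2 | 3 | 4 | 5
  i=6: 1 | 2 | 2 | 3 | 4 | 5 | 6
  i=7: 1 | 2 | 3 | 4 | 5 | 6 | 7

second differences of R give the permutation w = (7, 6, 2, 4, 5, 1, 3).

Fulton essential set (4 of the 16 Rothe cells):

[(1, 6, 0), (2, 5, 0), (5, 1, 0), (5, 3, 1)]


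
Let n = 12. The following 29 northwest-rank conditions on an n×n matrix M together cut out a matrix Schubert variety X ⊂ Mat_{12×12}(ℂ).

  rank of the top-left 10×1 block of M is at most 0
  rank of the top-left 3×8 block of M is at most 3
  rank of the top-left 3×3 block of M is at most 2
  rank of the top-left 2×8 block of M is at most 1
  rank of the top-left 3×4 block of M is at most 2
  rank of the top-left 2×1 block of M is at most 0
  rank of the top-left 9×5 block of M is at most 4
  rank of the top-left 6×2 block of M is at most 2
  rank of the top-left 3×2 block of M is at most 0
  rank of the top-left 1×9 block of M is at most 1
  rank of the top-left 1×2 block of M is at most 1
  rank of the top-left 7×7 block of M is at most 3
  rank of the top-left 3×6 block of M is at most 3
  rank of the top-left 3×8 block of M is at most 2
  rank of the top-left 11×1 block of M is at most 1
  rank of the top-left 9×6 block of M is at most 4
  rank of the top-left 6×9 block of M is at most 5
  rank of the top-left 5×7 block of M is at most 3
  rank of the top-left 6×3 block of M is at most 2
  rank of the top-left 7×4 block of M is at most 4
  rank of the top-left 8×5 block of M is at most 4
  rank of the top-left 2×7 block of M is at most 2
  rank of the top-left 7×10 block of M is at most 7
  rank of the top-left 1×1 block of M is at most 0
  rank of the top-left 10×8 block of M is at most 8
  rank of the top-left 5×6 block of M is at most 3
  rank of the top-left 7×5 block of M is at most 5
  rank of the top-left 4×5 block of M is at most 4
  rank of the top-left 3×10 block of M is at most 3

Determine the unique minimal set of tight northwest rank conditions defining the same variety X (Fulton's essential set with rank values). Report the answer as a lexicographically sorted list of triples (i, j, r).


Recovering R(i,j) via the rank-extension bound from the 29 conditions:

  R[1]: 0  0  1  1  1  1  1  1  1  1  1  1
  R[2]: 0  0  1  1  1  1  1  1  2  2  2  2
  R[3]: 0  0  1  2  2  2  2  2  3  3  3  3
  R[4]: 0  1  2  3  3  3  3  3  4  4  4  4
  R[5]: 0  1  2  3  3  3  3  4  5  5  5  5
  R[6]: 0  1  2  3  3  3  3  4  5  6  6  6
  R[7]: 0  1  2  3  3  3  3  4  5  6  7  7
  R[8]: 0  1  2  3  4  4  4  5  6  7  8  8
  R[9]: 0  1  2  3  4  4  5  6  7  8  9  9
  R[10]: 0  1  2  3  4  5  6  7  8  9  10  10
  R[11]: 1  2  3  4  5  6  7  8  9  10  11  11
  R[12]: 1  2  3  4  5  6  7  8  9  10  11  12

so w = (3, 9, 4, 2, 8, 10, 11, 5, 7, 6, 1, 12).

ℓ(w)=28; the 5 essential cells (i,j,r):

[(2, 8, 1), (3, 2, 0), (7, 7, 3), (9, 6, 4), (10, 1, 0)]


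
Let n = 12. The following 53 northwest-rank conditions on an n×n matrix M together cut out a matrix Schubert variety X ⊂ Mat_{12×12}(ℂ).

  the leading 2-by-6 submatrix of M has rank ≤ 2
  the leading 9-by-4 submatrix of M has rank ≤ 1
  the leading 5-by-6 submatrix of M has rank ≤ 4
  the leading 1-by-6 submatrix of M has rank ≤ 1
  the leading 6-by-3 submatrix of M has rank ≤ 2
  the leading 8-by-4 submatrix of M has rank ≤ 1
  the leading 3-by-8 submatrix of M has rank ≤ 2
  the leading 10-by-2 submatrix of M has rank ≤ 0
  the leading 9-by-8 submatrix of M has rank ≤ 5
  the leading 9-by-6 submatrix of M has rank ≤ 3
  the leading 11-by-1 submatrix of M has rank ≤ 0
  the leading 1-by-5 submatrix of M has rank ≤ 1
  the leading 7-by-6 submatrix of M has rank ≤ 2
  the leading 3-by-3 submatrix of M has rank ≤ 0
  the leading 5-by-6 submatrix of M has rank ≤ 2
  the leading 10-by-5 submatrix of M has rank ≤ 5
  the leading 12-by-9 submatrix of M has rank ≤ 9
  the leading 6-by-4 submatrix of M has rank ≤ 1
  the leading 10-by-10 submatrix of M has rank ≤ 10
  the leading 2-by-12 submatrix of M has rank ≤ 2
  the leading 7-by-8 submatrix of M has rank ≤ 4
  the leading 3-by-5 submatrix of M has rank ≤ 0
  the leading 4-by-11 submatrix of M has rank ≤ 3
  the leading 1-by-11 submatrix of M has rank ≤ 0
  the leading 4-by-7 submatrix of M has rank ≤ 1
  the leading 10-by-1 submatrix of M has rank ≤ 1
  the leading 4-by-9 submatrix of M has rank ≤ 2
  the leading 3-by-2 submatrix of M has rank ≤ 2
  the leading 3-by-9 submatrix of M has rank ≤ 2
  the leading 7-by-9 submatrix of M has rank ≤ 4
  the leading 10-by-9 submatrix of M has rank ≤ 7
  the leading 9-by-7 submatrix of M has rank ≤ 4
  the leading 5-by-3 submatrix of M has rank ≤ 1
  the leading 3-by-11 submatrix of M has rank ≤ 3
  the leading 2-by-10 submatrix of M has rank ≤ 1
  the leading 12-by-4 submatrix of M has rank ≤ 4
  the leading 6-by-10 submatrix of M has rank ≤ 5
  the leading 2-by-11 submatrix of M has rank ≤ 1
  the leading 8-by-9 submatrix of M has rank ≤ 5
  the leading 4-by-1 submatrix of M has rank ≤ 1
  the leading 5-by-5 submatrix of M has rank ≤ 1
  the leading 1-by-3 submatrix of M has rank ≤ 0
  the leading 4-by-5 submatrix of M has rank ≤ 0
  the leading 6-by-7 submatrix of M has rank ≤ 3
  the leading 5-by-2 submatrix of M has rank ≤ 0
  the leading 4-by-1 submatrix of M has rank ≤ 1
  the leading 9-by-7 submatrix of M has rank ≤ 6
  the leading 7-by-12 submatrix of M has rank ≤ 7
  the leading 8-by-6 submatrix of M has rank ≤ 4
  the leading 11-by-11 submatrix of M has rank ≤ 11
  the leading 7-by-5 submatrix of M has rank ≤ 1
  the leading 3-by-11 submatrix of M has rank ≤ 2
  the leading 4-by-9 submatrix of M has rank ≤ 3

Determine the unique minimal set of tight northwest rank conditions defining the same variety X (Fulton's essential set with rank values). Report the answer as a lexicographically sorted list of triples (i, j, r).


Computing R[i][j] = min implied NW-rank bound (n=12, 53 conditions):

  i=1: 0, 0, 0, 0, 0, 0, 0, 0, 0, 0, 0, 1
  i=2: 0, 0, 0, 0, 0, 1, 1, 1, 1, 1, 1, 2
  i=3: 0, 0, 0, 0, 0, 1, 1, 2, 2, 2, 2, 3
  i=4: 0, 0, 0, 0, 0, 1, 1, 2, 2, 3, 3, 4
  i=5: 0, 0, 1, 1, 1, 2, 2, 3, 3, 4, 4, 5
  i=6: 0, 0, 1, 1, 1, 2, 3, 4, 4, 5, 5, 6
  i=7: 0, 0, 1, 1, 1, 2, 3, 4, 4, 5, 6, 7
  i=8: 0, 0, 1, 1, 2, 3, 4, 5, 5, 6, 7, 8
  i=9: 0, 0, 1, 1, 2, 3, 4, 5, 6, 7, 8, 9
  i=10: 0, 0, 1, 2, 3, 4, 5, 6, 7, 8, 9, 10
  i=11: 0, 1, 2, 3, 4, 5, 6, 7, 8, 9, 10, 11
  i=12: 1, 2, 3, 4, 5, 6, 7, 8, 9, 10, 11, 12

hence w(1..12) = (12, 6, 8, 10, 3, 7, 11, 5, 9, 4, 2, 1).

Fulton essential set (9 of the 49 Rothe cells):

[(1, 11, 0), (4, 5, 0), (4, 7, 1), (4, 9, 2), (7, 5, 1), (7, 9, 4), (9, 4, 1), (10, 2, 0), (11, 1, 0)]


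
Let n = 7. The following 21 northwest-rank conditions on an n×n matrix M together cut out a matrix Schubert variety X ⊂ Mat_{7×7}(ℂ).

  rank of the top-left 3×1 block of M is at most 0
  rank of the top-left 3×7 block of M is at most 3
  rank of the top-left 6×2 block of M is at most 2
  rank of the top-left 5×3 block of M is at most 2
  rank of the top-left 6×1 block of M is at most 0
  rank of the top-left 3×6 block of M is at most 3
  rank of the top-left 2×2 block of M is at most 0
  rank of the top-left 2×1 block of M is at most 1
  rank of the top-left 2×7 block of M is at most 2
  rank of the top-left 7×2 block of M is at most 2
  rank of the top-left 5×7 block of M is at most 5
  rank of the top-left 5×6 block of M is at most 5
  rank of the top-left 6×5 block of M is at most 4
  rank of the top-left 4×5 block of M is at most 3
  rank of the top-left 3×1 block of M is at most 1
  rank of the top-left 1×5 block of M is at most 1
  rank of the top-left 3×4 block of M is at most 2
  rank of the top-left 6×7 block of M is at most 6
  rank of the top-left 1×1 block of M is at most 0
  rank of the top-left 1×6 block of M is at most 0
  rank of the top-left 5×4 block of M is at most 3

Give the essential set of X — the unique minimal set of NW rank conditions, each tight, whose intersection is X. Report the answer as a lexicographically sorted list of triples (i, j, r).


Propagating the 21 rank bounds to every northwest block:

  row 1: 0  0  0  0  0  0  1
  row 2: 0  0  1  1  1  1  2
  row 3: 0  1  2  2  2  2  3
  row 4: 0  1  2  3  3  3  4
  row 5: 0  1  2  3  4  4  5
  row 6: 0  1  2  3  4  5  6
  row 7: 1  2  3  4  5  6  7

second differences of R give the permutation w = (7, 3, 2, 4, 5, 6, 1).

D(w) has 12 cells with 3 SE-corners; essential set:

[(1, 6, 0), (2, 2, 0), (6, 1, 0)]


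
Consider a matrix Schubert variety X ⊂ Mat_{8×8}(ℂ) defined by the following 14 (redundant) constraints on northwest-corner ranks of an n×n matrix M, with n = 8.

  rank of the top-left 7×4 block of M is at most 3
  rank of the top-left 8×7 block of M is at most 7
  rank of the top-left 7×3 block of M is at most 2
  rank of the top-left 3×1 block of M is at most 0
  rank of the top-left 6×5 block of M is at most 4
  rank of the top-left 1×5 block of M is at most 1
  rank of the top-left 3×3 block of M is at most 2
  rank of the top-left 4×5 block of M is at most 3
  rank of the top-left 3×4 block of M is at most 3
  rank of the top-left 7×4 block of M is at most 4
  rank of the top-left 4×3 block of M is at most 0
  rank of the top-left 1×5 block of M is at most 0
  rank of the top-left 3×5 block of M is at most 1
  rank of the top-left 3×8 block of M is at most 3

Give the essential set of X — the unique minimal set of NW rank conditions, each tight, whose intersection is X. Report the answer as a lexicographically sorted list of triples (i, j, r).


Recovering R(i,j) via the rank-extension bound from the 14 conditions:

  row 1: 0 0 0 0 0 1 1 1
  row 2: 0 0 0 1 1 2 2 2
  row 3: 0 0 0 1 1 2 3 3
  row 4: 0 0 0 1 2 3 4 4
  row 5: 1 1 1 2 3 4 5 5
  row 6: 1 2 2 3 4 5 6 6
  row 7: 1 2 2 3 4 5 6 7
  row 8: 1 2 3 4 5 6 7 8

so w = (6, 4, 7, 5, 1, 2, 8, 3).

Rothe diagram D(w) (16 cells), 4 SE-corners (essential conditions):

[(1, 5, 0), (3, 5, 1), (4, 3, 0), (7, 3, 2)]


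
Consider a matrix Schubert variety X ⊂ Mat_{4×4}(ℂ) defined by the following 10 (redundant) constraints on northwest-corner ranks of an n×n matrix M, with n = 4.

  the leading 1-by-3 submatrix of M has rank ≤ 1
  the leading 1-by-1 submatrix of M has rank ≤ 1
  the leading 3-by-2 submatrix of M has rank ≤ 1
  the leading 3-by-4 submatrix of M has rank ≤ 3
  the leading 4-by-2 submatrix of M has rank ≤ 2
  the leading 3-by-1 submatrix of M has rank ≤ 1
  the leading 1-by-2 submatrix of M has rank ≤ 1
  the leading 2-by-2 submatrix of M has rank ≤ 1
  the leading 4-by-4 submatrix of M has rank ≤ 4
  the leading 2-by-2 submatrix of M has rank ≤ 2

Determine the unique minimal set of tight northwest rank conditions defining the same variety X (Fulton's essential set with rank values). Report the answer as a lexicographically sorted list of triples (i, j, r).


Rank table r_w(4×4) implied by the 10 constraints:

  R[1]: 1 | 1 | 1 | 1
  R[2]: 1 | 1 | 2 | 2
  R[3]: 1 | 1 | 2 | 3
  R[4]: 1 | 2 | 3 | 4

second differences of R give the permutation w = (1, 3, 4, 2).

D(w) has 2 cells with 1 SE-corner; essential set:

[(3, 2, 1)]


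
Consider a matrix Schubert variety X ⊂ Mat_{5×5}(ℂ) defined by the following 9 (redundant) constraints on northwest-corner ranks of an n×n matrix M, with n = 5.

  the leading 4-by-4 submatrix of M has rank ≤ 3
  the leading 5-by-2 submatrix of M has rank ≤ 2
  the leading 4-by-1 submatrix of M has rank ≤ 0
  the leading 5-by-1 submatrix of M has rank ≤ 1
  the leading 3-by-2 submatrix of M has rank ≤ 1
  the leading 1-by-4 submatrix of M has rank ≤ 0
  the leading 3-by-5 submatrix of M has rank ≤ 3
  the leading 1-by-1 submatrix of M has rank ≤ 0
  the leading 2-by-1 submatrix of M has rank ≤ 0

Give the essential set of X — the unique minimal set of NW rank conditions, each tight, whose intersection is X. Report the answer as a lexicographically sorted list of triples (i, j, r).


Propagating the 9 rank bounds to every northwest block:

  R[1]: 0  0  0  0  1
  R[2]: 0  1  1  1  2
  R[3]: 0  1  2  2  3
  R[4]: 0  1  2  3  4
  R[5]: 1  2  3  4  5

second differences of R give the permutation w = (5, 2, 3, 4, 1).

Rothe diagram D(w) (7 cells), 2 SE-corners (essential conditions):

[(1, 4, 0), (4, 1, 0)]


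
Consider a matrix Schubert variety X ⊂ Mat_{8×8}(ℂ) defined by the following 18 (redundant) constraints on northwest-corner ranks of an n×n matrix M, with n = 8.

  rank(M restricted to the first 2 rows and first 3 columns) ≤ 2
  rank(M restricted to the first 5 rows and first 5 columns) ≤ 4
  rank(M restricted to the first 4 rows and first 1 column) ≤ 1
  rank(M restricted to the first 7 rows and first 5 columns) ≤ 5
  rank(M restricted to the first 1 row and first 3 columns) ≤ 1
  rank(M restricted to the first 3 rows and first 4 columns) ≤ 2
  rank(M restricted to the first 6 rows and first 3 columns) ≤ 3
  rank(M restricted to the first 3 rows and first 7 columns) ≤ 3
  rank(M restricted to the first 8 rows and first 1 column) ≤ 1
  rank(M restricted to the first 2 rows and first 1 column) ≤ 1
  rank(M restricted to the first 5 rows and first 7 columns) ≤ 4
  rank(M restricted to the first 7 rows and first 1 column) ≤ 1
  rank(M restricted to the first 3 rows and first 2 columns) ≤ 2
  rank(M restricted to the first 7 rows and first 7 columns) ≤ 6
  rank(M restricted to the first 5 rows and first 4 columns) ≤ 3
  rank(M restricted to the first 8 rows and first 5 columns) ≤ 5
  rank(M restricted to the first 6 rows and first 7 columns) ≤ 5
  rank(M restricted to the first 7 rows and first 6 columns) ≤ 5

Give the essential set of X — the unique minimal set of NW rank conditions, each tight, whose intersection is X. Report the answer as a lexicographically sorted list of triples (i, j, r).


Propagating the 18 rank bounds to every northwest block:

  1  1  1  1  1  1  1  1
  1  2  2  2  2  2  2  2
  1  2  2  2  3  3  3  3
  1  2  3  3  4  4  4  4
  1  2  3  3  4  4  4  5
  1  2  3  4  5  5  5  6
  1  2  3  4  5  5  6  7
  1  2  3  4  5  6  7  8

reading off 1-entries of Δ²R: w = (1, 2, 5, 3, 8, 4, 7, 6).

|D(w)|=6, |Ess(w)|=4:

[(3, 4, 2), (5, 4, 3), (5, 7, 4), (7, 6, 5)]


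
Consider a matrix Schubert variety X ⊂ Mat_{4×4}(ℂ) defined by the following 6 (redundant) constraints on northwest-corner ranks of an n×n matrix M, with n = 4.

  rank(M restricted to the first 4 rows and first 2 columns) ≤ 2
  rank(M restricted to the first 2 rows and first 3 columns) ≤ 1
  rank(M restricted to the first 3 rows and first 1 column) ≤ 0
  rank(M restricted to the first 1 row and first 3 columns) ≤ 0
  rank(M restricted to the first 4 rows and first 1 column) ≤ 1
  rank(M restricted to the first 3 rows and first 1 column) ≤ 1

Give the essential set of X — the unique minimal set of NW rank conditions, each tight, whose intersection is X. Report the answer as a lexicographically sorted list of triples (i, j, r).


Recovering R(i,j) via the rank-extension bound from the 6 conditions:

  R[1]: 0  0  0  1
  R[2]: 0  1  1  2
  R[3]: 0  1  2  3
  R[4]: 1  2  3  4

so w = (4, 2, 3, 1).

ℓ(w)=5; the 2 essential cells (i,j,r):

[(1, 3, 0), (3, 1, 0)]


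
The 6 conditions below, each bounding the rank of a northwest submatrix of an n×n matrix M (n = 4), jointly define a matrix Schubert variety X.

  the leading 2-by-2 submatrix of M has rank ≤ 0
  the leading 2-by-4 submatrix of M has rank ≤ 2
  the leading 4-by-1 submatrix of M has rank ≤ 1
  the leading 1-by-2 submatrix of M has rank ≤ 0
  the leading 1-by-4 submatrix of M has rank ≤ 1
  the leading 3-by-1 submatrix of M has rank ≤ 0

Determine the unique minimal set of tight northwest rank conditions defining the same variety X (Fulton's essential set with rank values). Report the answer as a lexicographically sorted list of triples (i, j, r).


Recovering R(i,j) via the rank-extension bound from the 6 conditions:

  R[1]: 0 | 0 | 1 | 1
  R[2]: 0 | 0 | 1 | 2
  R[3]: 0 | 1 | 2 | 3
  R[4]: 1 | 2 | 3 | 4

second differences of R give the permutation w = (3, 4, 2, 1).

Fulton essential set (2 of the 5 Rothe cells):

[(2, 2, 0), (3, 1, 0)]


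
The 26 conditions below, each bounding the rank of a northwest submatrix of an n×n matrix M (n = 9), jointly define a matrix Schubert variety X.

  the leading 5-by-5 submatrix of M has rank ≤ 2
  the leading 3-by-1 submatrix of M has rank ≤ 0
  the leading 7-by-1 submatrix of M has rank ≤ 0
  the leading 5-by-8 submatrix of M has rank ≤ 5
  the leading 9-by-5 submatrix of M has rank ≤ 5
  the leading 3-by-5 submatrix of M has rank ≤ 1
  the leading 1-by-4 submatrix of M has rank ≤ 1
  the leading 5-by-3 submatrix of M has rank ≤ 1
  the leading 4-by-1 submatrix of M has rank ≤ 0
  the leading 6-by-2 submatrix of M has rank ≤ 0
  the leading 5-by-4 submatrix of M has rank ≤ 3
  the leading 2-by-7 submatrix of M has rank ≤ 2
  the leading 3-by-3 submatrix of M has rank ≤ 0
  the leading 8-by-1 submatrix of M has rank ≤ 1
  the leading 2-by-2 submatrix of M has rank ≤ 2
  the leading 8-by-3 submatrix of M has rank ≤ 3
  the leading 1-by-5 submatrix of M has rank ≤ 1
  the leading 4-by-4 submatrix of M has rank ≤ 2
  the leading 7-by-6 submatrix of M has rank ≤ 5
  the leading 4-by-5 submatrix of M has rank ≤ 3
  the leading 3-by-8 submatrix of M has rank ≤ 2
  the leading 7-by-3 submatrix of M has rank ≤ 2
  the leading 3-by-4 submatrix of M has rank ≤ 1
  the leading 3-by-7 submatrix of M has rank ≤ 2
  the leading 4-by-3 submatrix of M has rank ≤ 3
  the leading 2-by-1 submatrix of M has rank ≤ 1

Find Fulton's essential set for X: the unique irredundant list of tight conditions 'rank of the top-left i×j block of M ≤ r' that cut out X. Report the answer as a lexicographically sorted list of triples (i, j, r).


The tightest implied rank at each (i,j), from the 26 conditions:

  0 | 0 | 0 | 1 | 1 | 1 | 1 | 1 | 1
  0 | 0 | 0 | 1 | 1 | 2 | 2 | 2 | 2
  0 | 0 | 0 | 1 | 1 | 2 | 2 | 2 | 3
  0 | 0 | 1 | 2 | 2 | 3 | 3 | 3 | 4
  0 | 0 | 1 | 2 | 2 | 3 | 4 | 4 | 5
  0 | 0 | 1 | 2 | 3 | 4 | 5 | 5 | 6
  0 | 1 | 2 | 3 | 4 | 5 | 6 | 6 | 7
  1 | 2 | 3 | 4 | 5 | 6 | 7 | 7 | 8
  1 | 2 | 3 | 4 | 5 | 6 | 7 | 8 | 9

the unique w with this rank table is (4, 6, 9, 3, 7, 5, 2, 1, 8).

D(w) has 21 cells with 6 SE-corners; essential set:

[(3, 3, 0), (3, 5, 1), (3, 8, 2), (5, 5, 2), (6, 2, 0), (7, 1, 0)]


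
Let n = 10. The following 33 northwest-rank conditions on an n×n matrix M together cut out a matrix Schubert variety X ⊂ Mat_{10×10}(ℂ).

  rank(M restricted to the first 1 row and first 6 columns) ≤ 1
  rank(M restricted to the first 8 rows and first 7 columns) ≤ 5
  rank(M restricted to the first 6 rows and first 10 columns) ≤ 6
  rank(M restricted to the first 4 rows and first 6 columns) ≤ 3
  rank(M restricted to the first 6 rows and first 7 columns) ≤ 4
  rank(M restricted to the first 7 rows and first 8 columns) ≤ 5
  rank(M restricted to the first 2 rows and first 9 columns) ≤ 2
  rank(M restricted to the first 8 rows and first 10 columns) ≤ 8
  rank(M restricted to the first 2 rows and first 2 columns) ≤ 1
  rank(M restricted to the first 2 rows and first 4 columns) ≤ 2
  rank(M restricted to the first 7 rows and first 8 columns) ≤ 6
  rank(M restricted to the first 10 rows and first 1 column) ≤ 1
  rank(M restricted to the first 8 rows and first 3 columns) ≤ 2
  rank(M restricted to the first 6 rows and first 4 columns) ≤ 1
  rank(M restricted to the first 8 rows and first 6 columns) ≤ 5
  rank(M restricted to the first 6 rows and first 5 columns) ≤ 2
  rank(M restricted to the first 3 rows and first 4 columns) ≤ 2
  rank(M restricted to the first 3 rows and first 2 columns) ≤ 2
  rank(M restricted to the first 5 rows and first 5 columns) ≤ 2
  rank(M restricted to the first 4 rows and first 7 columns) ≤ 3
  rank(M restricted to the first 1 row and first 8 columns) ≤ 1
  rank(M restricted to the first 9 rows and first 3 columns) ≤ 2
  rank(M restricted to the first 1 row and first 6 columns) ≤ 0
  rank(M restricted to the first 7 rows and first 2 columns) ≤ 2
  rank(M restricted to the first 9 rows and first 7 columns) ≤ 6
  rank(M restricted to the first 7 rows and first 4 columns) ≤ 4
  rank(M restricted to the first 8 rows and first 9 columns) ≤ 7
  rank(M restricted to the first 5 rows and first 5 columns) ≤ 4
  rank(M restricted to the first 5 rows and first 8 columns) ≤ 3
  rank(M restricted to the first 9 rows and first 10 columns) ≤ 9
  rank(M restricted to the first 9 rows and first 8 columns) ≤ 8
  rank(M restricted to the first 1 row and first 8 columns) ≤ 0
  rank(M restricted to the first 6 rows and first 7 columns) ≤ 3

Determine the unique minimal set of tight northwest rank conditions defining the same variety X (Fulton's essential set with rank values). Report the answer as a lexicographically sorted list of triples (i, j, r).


Reconstructing r_w from the 33 given conditions:

  i=1: 0 0 0 0 0 0 0 0 1 1
  i=2: 1 1 1 1 1 1 1 1 2 2
  i=3: 1 1 1 1 2 2 2 2 3 3
  i=4: 1 1 1 1 2 3 3 3 4 4
  i=5: 1 1 1 1 2 3 3 3 4 5
  i=6: 1 1 1 1 2 3 3 4 5 6
  i=7: 1 2 2 2 3 4 4 5 6 7
  i=8: 1 2 2 3 4 5 5 6 7 8
  i=9: 1 2 2 3 4 5 6 7 8 9
  i=10: 1 2 3 4 5 6 7 8 9 10

reading off 1-entries of Δ²R: w = (9, 1, 5, 6, 10, 8, 2, 4, 7, 3).

Fulton essential set (5 of the 25 Rothe cells):

[(1, 8, 0), (5, 8, 3), (6, 4, 1), (6, 7, 3), (9, 3, 2)]
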